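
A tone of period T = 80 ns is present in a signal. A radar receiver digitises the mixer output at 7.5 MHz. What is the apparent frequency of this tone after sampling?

2.5 MHz

T = 80 ns → f = 1/T = 12.5 MHz.
12.5 MHz mod fs = 5 MHz.
5 MHz > fs/2 = 3.75 MHz, folds to fs − 5 MHz = 2.5 MHz.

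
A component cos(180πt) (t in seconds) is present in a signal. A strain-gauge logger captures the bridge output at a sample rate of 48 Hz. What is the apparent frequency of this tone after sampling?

6 Hz

ω = 180π rad/s → f = ω/(2π) = 90 Hz.
90 Hz mod fs = 42 Hz.
42 Hz > fs/2 = 24 Hz, folds to fs − 42 Hz = 6 Hz.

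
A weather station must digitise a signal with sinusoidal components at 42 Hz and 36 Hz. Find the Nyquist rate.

Highest-frequency component: 42 Hz.
Nyquist rate = 2 × 42 Hz = 84 Hz.

84 Hz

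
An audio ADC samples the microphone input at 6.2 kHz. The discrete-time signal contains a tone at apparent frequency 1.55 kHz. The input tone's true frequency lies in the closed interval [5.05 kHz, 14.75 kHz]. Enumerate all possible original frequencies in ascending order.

Frequencies that alias to 1.55 kHz are k·fs ± 1.55 kHz for integer k ≥ 0.
k=0: 1.55 kHz.
k=1: 4.65 kHz, 7.75 kHz.
k=2: 10.85 kHz, 13.95 kHz.
k=3: 17.05 kHz, 20.15 kHz.
Within [5.05 kHz, 14.75 kHz]: 7.75 kHz, 10.85 kHz, 13.95 kHz.

7.75 kHz, 10.85 kHz, 13.95 kHz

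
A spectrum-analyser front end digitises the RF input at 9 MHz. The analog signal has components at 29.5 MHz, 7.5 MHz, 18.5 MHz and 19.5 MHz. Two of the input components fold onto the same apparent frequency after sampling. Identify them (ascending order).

fs/2 = 4.5 MHz.
29.5 MHz mod fs = 2.5 MHz.
2.5 MHz ≤ fs/2 = 4.5 MHz, appears at 2.5 MHz.
7.5 MHz > fs/2 = 4.5 MHz, folds to fs − 7.5 MHz = 1.5 MHz.
18.5 MHz mod fs = 0.5 MHz.
0.5 MHz ≤ fs/2 = 4.5 MHz, appears at 0.5 MHz.
19.5 MHz mod fs = 1.5 MHz.
1.5 MHz ≤ fs/2 = 4.5 MHz, appears at 1.5 MHz.
7.5 MHz and 19.5 MHz both map to 1.5 MHz.

7.5 MHz, 19.5 MHz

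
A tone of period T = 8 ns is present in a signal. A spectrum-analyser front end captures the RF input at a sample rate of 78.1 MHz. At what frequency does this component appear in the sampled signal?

T = 8 ns → f = 1/T = 125 MHz.
125 MHz mod fs = 46.9 MHz.
46.9 MHz > fs/2 = 39.05 MHz, folds to fs − 46.9 MHz = 31.2 MHz.

31.2 MHz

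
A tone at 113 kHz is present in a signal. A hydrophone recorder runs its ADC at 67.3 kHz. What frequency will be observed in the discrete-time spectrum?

21.6 kHz

113 kHz mod fs = 45.7 kHz.
45.7 kHz > fs/2 = 33.65 kHz, folds to fs − 45.7 kHz = 21.6 kHz.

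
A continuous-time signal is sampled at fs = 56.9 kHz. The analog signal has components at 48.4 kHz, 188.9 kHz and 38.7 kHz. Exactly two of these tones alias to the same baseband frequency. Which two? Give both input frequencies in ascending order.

38.7 kHz, 188.9 kHz

fs/2 = 28.45 kHz.
48.4 kHz > fs/2 = 28.45 kHz, folds to fs − 48.4 kHz = 8.5 kHz.
188.9 kHz mod fs = 18.2 kHz.
18.2 kHz ≤ fs/2 = 28.45 kHz, appears at 18.2 kHz.
38.7 kHz > fs/2 = 28.45 kHz, folds to fs − 38.7 kHz = 18.2 kHz.
38.7 kHz and 188.9 kHz both map to 18.2 kHz.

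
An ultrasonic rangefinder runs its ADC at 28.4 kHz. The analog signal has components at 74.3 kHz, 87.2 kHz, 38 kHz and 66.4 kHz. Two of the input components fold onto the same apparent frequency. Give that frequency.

9.6 kHz

fs/2 = 14.2 kHz.
74.3 kHz mod fs = 17.5 kHz.
17.5 kHz > fs/2 = 14.2 kHz, folds to fs − 17.5 kHz = 10.9 kHz.
87.2 kHz mod fs = 2 kHz.
2 kHz ≤ fs/2 = 14.2 kHz, appears at 2 kHz.
38 kHz mod fs = 9.6 kHz.
9.6 kHz ≤ fs/2 = 14.2 kHz, appears at 9.6 kHz.
66.4 kHz mod fs = 9.6 kHz.
9.6 kHz ≤ fs/2 = 14.2 kHz, appears at 9.6 kHz.
38 kHz and 66.4 kHz both map to 9.6 kHz.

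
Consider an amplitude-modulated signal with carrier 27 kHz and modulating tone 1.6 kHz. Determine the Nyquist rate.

AM sidebands sit at fc ± fm = 25.4 kHz and 28.6 kHz.
Highest-frequency component: 28.6 kHz.
Nyquist rate = 2 × 28.6 kHz = 57.2 kHz.

57.2 kHz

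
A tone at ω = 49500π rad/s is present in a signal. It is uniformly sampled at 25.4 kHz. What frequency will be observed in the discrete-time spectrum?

0.65 kHz

ω = 49500π rad/s → f = ω/(2π) = 24750 Hz = 24.75 kHz.
24.75 kHz > fs/2 = 12.7 kHz, folds to fs − 24.75 kHz = 0.65 kHz.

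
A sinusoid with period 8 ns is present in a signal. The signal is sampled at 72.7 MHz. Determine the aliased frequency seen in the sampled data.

T = 8 ns → f = 1/T = 125 MHz.
125 MHz mod fs = 52.3 MHz.
52.3 MHz > fs/2 = 36.35 MHz, folds to fs − 52.3 MHz = 20.4 MHz.

20.4 MHz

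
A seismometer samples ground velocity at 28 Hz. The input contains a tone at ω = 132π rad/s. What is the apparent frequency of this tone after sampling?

ω = 132π rad/s → f = ω/(2π) = 66 Hz.
66 Hz mod fs = 10 Hz.
10 Hz ≤ fs/2 = 14 Hz, appears at 10 Hz.

10 Hz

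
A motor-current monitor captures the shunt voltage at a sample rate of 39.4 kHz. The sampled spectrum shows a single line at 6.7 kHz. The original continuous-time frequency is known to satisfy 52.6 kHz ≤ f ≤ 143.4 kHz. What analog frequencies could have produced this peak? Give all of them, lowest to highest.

Frequencies that alias to 6.7 kHz are k·fs ± 6.7 kHz for integer k ≥ 0.
k=0: 6.7 kHz.
k=1: 32.7 kHz, 46.1 kHz.
k=2: 72.1 kHz, 85.5 kHz.
k=3: 111.5 kHz, 124.9 kHz.
k=4: 150.9 kHz, 164.3 kHz.
Within [52.6 kHz, 143.4 kHz]: 72.1 kHz, 85.5 kHz, 111.5 kHz, 124.9 kHz.

72.1 kHz, 85.5 kHz, 111.5 kHz, 124.9 kHz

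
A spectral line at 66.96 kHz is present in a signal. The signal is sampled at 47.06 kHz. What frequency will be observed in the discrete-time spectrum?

19.9 kHz

66.96 kHz mod fs = 19.9 kHz.
19.9 kHz ≤ fs/2 = 23.53 kHz, appears at 19.9 kHz.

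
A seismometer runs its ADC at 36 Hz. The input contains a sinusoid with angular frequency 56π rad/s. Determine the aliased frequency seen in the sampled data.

ω = 56π rad/s → f = ω/(2π) = 28 Hz.
28 Hz > fs/2 = 18 Hz, folds to fs − 28 Hz = 8 Hz.

8 Hz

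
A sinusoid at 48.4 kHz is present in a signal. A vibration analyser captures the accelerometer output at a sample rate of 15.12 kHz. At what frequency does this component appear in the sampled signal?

48.4 kHz mod fs = 3.04 kHz.
3.04 kHz ≤ fs/2 = 7.56 kHz, appears at 3.04 kHz.

3.04 kHz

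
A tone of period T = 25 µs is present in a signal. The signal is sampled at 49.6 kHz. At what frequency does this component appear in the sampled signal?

9.6 kHz

T = 25 µs → f = 1/T = 40 kHz.
40 kHz > fs/2 = 24.8 kHz, folds to fs − 40 kHz = 9.6 kHz.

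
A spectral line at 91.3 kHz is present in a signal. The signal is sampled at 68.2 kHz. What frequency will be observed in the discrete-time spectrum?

23.1 kHz

91.3 kHz mod fs = 23.1 kHz.
23.1 kHz ≤ fs/2 = 34.1 kHz, appears at 23.1 kHz.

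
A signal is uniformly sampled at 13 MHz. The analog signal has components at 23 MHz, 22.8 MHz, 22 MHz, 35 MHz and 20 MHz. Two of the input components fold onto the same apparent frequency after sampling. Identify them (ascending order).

fs/2 = 6.5 MHz.
23 MHz mod fs = 10 MHz.
10 MHz > fs/2 = 6.5 MHz, folds to fs − 10 MHz = 3 MHz.
22.8 MHz mod fs = 9.8 MHz.
9.8 MHz > fs/2 = 6.5 MHz, folds to fs − 9.8 MHz = 3.2 MHz.
22 MHz mod fs = 9 MHz.
9 MHz > fs/2 = 6.5 MHz, folds to fs − 9 MHz = 4 MHz.
35 MHz mod fs = 9 MHz.
9 MHz > fs/2 = 6.5 MHz, folds to fs − 9 MHz = 4 MHz.
20 MHz mod fs = 7 MHz.
7 MHz > fs/2 = 6.5 MHz, folds to fs − 7 MHz = 6 MHz.
22 MHz and 35 MHz both map to 4 MHz.

22 MHz, 35 MHz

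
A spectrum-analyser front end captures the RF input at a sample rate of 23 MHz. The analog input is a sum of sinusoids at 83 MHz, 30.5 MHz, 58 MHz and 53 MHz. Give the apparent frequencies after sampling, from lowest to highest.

fs/2 = 11.5 MHz.
83 MHz mod fs = 14 MHz.
14 MHz > fs/2 = 11.5 MHz, folds to fs − 14 MHz = 9 MHz.
30.5 MHz mod fs = 7.5 MHz.
7.5 MHz ≤ fs/2 = 11.5 MHz, appears at 7.5 MHz.
58 MHz mod fs = 12 MHz.
12 MHz > fs/2 = 11.5 MHz, folds to fs − 12 MHz = 11 MHz.
53 MHz mod fs = 7 MHz.
7 MHz ≤ fs/2 = 11.5 MHz, appears at 7 MHz.
Distinct values: {7 MHz, 7.5 MHz, 9 MHz, 11 MHz}.

7 MHz, 7.5 MHz, 9 MHz, 11 MHz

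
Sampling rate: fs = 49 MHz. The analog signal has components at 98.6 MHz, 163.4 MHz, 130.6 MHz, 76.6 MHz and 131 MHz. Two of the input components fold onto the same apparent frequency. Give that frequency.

fs/2 = 24.5 MHz.
98.6 MHz mod fs = 0.6 MHz.
0.6 MHz ≤ fs/2 = 24.5 MHz, appears at 0.6 MHz.
163.4 MHz mod fs = 16.4 MHz.
16.4 MHz ≤ fs/2 = 24.5 MHz, appears at 16.4 MHz.
130.6 MHz mod fs = 32.6 MHz.
32.6 MHz > fs/2 = 24.5 MHz, folds to fs − 32.6 MHz = 16.4 MHz.
76.6 MHz mod fs = 27.6 MHz.
27.6 MHz > fs/2 = 24.5 MHz, folds to fs − 27.6 MHz = 21.4 MHz.
131 MHz mod fs = 33 MHz.
33 MHz > fs/2 = 24.5 MHz, folds to fs − 33 MHz = 16 MHz.
130.6 MHz and 163.4 MHz both map to 16.4 MHz.

16.4 MHz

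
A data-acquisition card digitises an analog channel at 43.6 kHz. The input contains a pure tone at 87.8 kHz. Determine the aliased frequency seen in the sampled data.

0.6 kHz

87.8 kHz mod fs = 0.6 kHz.
0.6 kHz ≤ fs/2 = 21.8 kHz, appears at 0.6 kHz.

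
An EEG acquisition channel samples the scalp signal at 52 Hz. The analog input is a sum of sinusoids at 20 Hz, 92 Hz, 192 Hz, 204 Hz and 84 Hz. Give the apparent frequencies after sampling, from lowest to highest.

4 Hz, 12 Hz, 16 Hz, 20 Hz

fs/2 = 26 Hz.
20 Hz ≤ fs/2 = 26 Hz, passes unchanged.
92 Hz mod fs = 40 Hz.
40 Hz > fs/2 = 26 Hz, folds to fs − 40 Hz = 12 Hz.
192 Hz mod fs = 36 Hz.
36 Hz > fs/2 = 26 Hz, folds to fs − 36 Hz = 16 Hz.
204 Hz mod fs = 48 Hz.
48 Hz > fs/2 = 26 Hz, folds to fs − 48 Hz = 4 Hz.
84 Hz mod fs = 32 Hz.
32 Hz > fs/2 = 26 Hz, folds to fs − 32 Hz = 20 Hz.
Distinct values: {4 Hz, 12 Hz, 16 Hz, 20 Hz}.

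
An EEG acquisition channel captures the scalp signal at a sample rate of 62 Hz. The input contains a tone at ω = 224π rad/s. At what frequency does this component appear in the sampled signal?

12 Hz

ω = 224π rad/s → f = ω/(2π) = 112 Hz.
112 Hz mod fs = 50 Hz.
50 Hz > fs/2 = 31 Hz, folds to fs − 50 Hz = 12 Hz.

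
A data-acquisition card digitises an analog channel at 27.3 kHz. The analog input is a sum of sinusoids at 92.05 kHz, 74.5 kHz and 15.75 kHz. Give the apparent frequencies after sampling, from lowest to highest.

7.4 kHz, 10.15 kHz, 11.55 kHz

fs/2 = 13.65 kHz.
92.05 kHz mod fs = 10.15 kHz.
10.15 kHz ≤ fs/2 = 13.65 kHz, appears at 10.15 kHz.
74.5 kHz mod fs = 19.9 kHz.
19.9 kHz > fs/2 = 13.65 kHz, folds to fs − 19.9 kHz = 7.4 kHz.
15.75 kHz > fs/2 = 13.65 kHz, folds to fs − 15.75 kHz = 11.55 kHz.
Distinct values: {7.4 kHz, 10.15 kHz, 11.55 kHz}.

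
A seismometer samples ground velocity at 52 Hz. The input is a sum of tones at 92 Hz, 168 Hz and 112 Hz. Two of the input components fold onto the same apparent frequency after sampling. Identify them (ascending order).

fs/2 = 26 Hz.
92 Hz mod fs = 40 Hz.
40 Hz > fs/2 = 26 Hz, folds to fs − 40 Hz = 12 Hz.
168 Hz mod fs = 12 Hz.
12 Hz ≤ fs/2 = 26 Hz, appears at 12 Hz.
112 Hz mod fs = 8 Hz.
8 Hz ≤ fs/2 = 26 Hz, appears at 8 Hz.
92 Hz and 168 Hz both map to 12 Hz.

92 Hz, 168 Hz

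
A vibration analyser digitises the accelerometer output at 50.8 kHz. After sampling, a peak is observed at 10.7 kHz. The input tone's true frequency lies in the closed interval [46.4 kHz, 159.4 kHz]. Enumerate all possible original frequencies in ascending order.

Frequencies that alias to 10.7 kHz are k·fs ± 10.7 kHz for integer k ≥ 0.
k=0: 10.7 kHz.
k=1: 40.1 kHz, 61.5 kHz.
k=2: 90.9 kHz, 112.3 kHz.
k=3: 141.7 kHz, 163.1 kHz.
k=4: 192.5 kHz, 213.9 kHz.
Within [46.4 kHz, 159.4 kHz]: 61.5 kHz, 90.9 kHz, 112.3 kHz, 141.7 kHz.

61.5 kHz, 90.9 kHz, 112.3 kHz, 141.7 kHz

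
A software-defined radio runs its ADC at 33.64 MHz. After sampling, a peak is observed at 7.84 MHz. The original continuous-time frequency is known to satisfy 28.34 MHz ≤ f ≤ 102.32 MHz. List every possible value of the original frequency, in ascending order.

Frequencies that alias to 7.84 MHz are k·fs ± 7.84 MHz for integer k ≥ 0.
k=0: 7.84 MHz.
k=1: 25.8 MHz, 41.48 MHz.
k=2: 59.44 MHz, 75.12 MHz.
k=3: 93.08 MHz, 108.76 MHz.
k=4: 126.72 MHz, 142.4 MHz.
Within [28.34 MHz, 102.32 MHz]: 41.48 MHz, 59.44 MHz, 75.12 MHz, 93.08 MHz.

41.48 MHz, 59.44 MHz, 75.12 MHz, 93.08 MHz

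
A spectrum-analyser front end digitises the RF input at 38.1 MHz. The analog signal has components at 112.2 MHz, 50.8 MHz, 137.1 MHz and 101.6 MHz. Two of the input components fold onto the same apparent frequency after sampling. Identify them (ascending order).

fs/2 = 19.05 MHz.
112.2 MHz mod fs = 36 MHz.
36 MHz > fs/2 = 19.05 MHz, folds to fs − 36 MHz = 2.1 MHz.
50.8 MHz mod fs = 12.7 MHz.
12.7 MHz ≤ fs/2 = 19.05 MHz, appears at 12.7 MHz.
137.1 MHz mod fs = 22.8 MHz.
22.8 MHz > fs/2 = 19.05 MHz, folds to fs − 22.8 MHz = 15.3 MHz.
101.6 MHz mod fs = 25.4 MHz.
25.4 MHz > fs/2 = 19.05 MHz, folds to fs − 25.4 MHz = 12.7 MHz.
50.8 MHz and 101.6 MHz both map to 12.7 MHz.

50.8 MHz, 101.6 MHz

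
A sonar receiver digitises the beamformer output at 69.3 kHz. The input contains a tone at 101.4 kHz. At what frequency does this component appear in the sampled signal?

32.1 kHz

101.4 kHz mod fs = 32.1 kHz.
32.1 kHz ≤ fs/2 = 34.65 kHz, appears at 32.1 kHz.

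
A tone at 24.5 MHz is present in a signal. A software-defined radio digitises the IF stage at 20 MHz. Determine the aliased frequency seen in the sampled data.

4.5 MHz

24.5 MHz mod fs = 4.5 MHz.
4.5 MHz ≤ fs/2 = 10 MHz, appears at 4.5 MHz.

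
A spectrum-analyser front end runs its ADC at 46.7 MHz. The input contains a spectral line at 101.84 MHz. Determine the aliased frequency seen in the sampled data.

8.44 MHz

101.84 MHz mod fs = 8.44 MHz.
8.44 MHz ≤ fs/2 = 23.35 MHz, appears at 8.44 MHz.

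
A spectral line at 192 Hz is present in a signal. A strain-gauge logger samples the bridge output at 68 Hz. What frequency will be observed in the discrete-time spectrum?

12 Hz

192 Hz mod fs = 56 Hz.
56 Hz > fs/2 = 34 Hz, folds to fs − 56 Hz = 12 Hz.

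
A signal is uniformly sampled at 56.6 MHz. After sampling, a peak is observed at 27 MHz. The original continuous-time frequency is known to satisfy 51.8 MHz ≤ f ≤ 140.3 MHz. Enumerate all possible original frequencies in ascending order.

Frequencies that alias to 27 MHz are k·fs ± 27 MHz for integer k ≥ 0.
k=0: 27 MHz.
k=1: 29.6 MHz, 83.6 MHz.
k=2: 86.2 MHz, 140.2 MHz.
k=3: 142.8 MHz, 196.8 MHz.
Within [51.8 MHz, 140.3 MHz]: 83.6 MHz, 86.2 MHz, 140.2 MHz.

83.6 MHz, 86.2 MHz, 140.2 MHz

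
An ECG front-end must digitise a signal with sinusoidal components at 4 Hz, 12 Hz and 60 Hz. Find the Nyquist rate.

Highest-frequency component: 60 Hz.
Nyquist rate = 2 × 60 Hz = 120 Hz.

120 Hz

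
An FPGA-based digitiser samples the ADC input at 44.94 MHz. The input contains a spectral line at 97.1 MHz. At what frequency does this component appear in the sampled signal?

7.22 MHz

97.1 MHz mod fs = 7.22 MHz.
7.22 MHz ≤ fs/2 = 22.47 MHz, appears at 7.22 MHz.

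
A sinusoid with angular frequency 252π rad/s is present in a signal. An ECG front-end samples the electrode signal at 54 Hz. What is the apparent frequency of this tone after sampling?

18 Hz

ω = 252π rad/s → f = ω/(2π) = 126 Hz.
126 Hz mod fs = 18 Hz.
18 Hz ≤ fs/2 = 27 Hz, appears at 18 Hz.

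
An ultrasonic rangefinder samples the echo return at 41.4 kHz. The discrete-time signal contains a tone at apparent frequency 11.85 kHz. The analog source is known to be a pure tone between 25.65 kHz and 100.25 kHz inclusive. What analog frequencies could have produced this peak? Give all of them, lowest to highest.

29.55 kHz, 53.25 kHz, 70.95 kHz, 94.65 kHz

Frequencies that alias to 11.85 kHz are k·fs ± 11.85 kHz for integer k ≥ 0.
k=0: 11.85 kHz.
k=1: 29.55 kHz, 53.25 kHz.
k=2: 70.95 kHz, 94.65 kHz.
k=3: 112.35 kHz, 136.05 kHz.
Within [25.65 kHz, 100.25 kHz]: 29.55 kHz, 53.25 kHz, 70.95 kHz, 94.65 kHz.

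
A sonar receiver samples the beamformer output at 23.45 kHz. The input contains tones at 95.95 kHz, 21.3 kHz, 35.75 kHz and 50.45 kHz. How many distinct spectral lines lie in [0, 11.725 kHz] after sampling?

fs/2 = 11.725 kHz.
95.95 kHz mod fs = 2.15 kHz.
2.15 kHz ≤ fs/2 = 11.725 kHz, appears at 2.15 kHz.
21.3 kHz > fs/2 = 11.725 kHz, folds to fs − 21.3 kHz = 2.15 kHz.
35.75 kHz mod fs = 12.3 kHz.
12.3 kHz > fs/2 = 11.725 kHz, folds to fs − 12.3 kHz = 11.15 kHz.
50.45 kHz mod fs = 3.55 kHz.
3.55 kHz ≤ fs/2 = 11.725 kHz, appears at 3.55 kHz.
Distinct values: {2.15 kHz, 3.55 kHz, 11.15 kHz} → 3.

3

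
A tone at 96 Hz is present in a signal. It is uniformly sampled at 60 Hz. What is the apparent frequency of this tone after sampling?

24 Hz

96 Hz mod fs = 36 Hz.
36 Hz > fs/2 = 30 Hz, folds to fs − 36 Hz = 24 Hz.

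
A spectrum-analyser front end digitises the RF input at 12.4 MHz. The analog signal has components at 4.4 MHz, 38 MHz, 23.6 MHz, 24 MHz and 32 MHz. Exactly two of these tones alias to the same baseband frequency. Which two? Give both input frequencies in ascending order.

24 MHz, 38 MHz

fs/2 = 6.2 MHz.
4.4 MHz ≤ fs/2 = 6.2 MHz, passes unchanged.
38 MHz mod fs = 0.8 MHz.
0.8 MHz ≤ fs/2 = 6.2 MHz, appears at 0.8 MHz.
23.6 MHz mod fs = 11.2 MHz.
11.2 MHz > fs/2 = 6.2 MHz, folds to fs − 11.2 MHz = 1.2 MHz.
24 MHz mod fs = 11.6 MHz.
11.6 MHz > fs/2 = 6.2 MHz, folds to fs − 11.6 MHz = 0.8 MHz.
32 MHz mod fs = 7.2 MHz.
7.2 MHz > fs/2 = 6.2 MHz, folds to fs − 7.2 MHz = 5.2 MHz.
24 MHz and 38 MHz both map to 0.8 MHz.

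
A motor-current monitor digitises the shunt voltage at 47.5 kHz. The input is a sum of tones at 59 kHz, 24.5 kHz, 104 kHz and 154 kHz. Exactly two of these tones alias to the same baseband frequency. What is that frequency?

fs/2 = 23.75 kHz.
59 kHz mod fs = 11.5 kHz.
11.5 kHz ≤ fs/2 = 23.75 kHz, appears at 11.5 kHz.
24.5 kHz > fs/2 = 23.75 kHz, folds to fs − 24.5 kHz = 23 kHz.
104 kHz mod fs = 9 kHz.
9 kHz ≤ fs/2 = 23.75 kHz, appears at 9 kHz.
154 kHz mod fs = 11.5 kHz.
11.5 kHz ≤ fs/2 = 23.75 kHz, appears at 11.5 kHz.
59 kHz and 154 kHz both map to 11.5 kHz.

11.5 kHz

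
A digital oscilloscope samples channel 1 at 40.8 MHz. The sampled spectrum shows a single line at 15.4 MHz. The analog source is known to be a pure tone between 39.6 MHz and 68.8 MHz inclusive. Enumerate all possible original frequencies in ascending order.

56.2 MHz, 66.2 MHz

Frequencies that alias to 15.4 MHz are k·fs ± 15.4 MHz for integer k ≥ 0.
k=0: 15.4 MHz.
k=1: 25.4 MHz, 56.2 MHz.
k=2: 66.2 MHz, 97 MHz.
k=3: 107 MHz, 137.8 MHz.
Within [39.6 MHz, 68.8 MHz]: 56.2 MHz, 66.2 MHz.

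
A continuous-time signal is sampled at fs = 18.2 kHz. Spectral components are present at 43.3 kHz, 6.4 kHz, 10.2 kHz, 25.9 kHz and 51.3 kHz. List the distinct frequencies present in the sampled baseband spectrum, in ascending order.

fs/2 = 9.1 kHz.
43.3 kHz mod fs = 6.9 kHz.
6.9 kHz ≤ fs/2 = 9.1 kHz, appears at 6.9 kHz.
6.4 kHz ≤ fs/2 = 9.1 kHz, passes unchanged.
10.2 kHz > fs/2 = 9.1 kHz, folds to fs − 10.2 kHz = 8 kHz.
25.9 kHz mod fs = 7.7 kHz.
7.7 kHz ≤ fs/2 = 9.1 kHz, appears at 7.7 kHz.
51.3 kHz mod fs = 14.9 kHz.
14.9 kHz > fs/2 = 9.1 kHz, folds to fs − 14.9 kHz = 3.3 kHz.
Distinct values: {3.3 kHz, 6.4 kHz, 6.9 kHz, 7.7 kHz, 8 kHz}.

3.3 kHz, 6.4 kHz, 6.9 kHz, 7.7 kHz, 8 kHz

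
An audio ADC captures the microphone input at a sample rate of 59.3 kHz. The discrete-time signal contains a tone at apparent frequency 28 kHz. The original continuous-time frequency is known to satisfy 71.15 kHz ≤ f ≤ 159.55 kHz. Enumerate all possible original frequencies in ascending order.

87.3 kHz, 90.6 kHz, 146.6 kHz, 149.9 kHz

Frequencies that alias to 28 kHz are k·fs ± 28 kHz for integer k ≥ 0.
k=0: 28 kHz.
k=1: 31.3 kHz, 87.3 kHz.
k=2: 90.6 kHz, 146.6 kHz.
k=3: 149.9 kHz, 205.9 kHz.
k=4: 209.2 kHz, 265.2 kHz.
Within [71.15 kHz, 159.55 kHz]: 87.3 kHz, 90.6 kHz, 146.6 kHz, 149.9 kHz.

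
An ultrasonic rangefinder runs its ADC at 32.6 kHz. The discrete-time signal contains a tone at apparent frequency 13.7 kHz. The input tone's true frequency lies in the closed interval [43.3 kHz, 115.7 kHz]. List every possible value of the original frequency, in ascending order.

46.3 kHz, 51.5 kHz, 78.9 kHz, 84.1 kHz, 111.5 kHz

Frequencies that alias to 13.7 kHz are k·fs ± 13.7 kHz for integer k ≥ 0.
k=0: 13.7 kHz.
k=1: 18.9 kHz, 46.3 kHz.
k=2: 51.5 kHz, 78.9 kHz.
k=3: 84.1 kHz, 111.5 kHz.
k=4: 116.7 kHz, 144.1 kHz.
Within [43.3 kHz, 115.7 kHz]: 46.3 kHz, 51.5 kHz, 78.9 kHz, 84.1 kHz, 111.5 kHz.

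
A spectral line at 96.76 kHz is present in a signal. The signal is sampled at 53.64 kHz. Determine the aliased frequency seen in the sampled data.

10.52 kHz

96.76 kHz mod fs = 43.12 kHz.
43.12 kHz > fs/2 = 26.82 kHz, folds to fs − 43.12 kHz = 10.52 kHz.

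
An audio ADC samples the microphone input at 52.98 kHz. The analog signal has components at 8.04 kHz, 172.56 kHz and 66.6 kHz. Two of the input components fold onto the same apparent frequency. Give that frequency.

fs/2 = 26.49 kHz.
8.04 kHz ≤ fs/2 = 26.49 kHz, passes unchanged.
172.56 kHz mod fs = 13.62 kHz.
13.62 kHz ≤ fs/2 = 26.49 kHz, appears at 13.62 kHz.
66.6 kHz mod fs = 13.62 kHz.
13.62 kHz ≤ fs/2 = 26.49 kHz, appears at 13.62 kHz.
66.6 kHz and 172.56 kHz both map to 13.62 kHz.

13.62 kHz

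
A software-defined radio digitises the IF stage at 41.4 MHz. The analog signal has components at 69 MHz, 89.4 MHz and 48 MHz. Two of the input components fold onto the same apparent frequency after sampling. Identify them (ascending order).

48 MHz, 89.4 MHz

fs/2 = 20.7 MHz.
69 MHz mod fs = 27.6 MHz.
27.6 MHz > fs/2 = 20.7 MHz, folds to fs − 27.6 MHz = 13.8 MHz.
89.4 MHz mod fs = 6.6 MHz.
6.6 MHz ≤ fs/2 = 20.7 MHz, appears at 6.6 MHz.
48 MHz mod fs = 6.6 MHz.
6.6 MHz ≤ fs/2 = 20.7 MHz, appears at 6.6 MHz.
48 MHz and 89.4 MHz both map to 6.6 MHz.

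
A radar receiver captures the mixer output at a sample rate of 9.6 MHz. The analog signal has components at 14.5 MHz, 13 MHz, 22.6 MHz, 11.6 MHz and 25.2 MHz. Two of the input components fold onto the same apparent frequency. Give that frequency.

fs/2 = 4.8 MHz.
14.5 MHz mod fs = 4.9 MHz.
4.9 MHz > fs/2 = 4.8 MHz, folds to fs − 4.9 MHz = 4.7 MHz.
13 MHz mod fs = 3.4 MHz.
3.4 MHz ≤ fs/2 = 4.8 MHz, appears at 3.4 MHz.
22.6 MHz mod fs = 3.4 MHz.
3.4 MHz ≤ fs/2 = 4.8 MHz, appears at 3.4 MHz.
11.6 MHz mod fs = 2 MHz.
2 MHz ≤ fs/2 = 4.8 MHz, appears at 2 MHz.
25.2 MHz mod fs = 6 MHz.
6 MHz > fs/2 = 4.8 MHz, folds to fs − 6 MHz = 3.6 MHz.
13 MHz and 22.6 MHz both map to 3.4 MHz.

3.4 MHz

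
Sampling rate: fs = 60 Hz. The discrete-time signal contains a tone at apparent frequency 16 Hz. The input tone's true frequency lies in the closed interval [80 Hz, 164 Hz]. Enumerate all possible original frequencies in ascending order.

104 Hz, 136 Hz, 164 Hz

Frequencies that alias to 16 Hz are k·fs ± 16 Hz for integer k ≥ 0.
k=0: 16 Hz.
k=1: 44 Hz, 76 Hz.
k=2: 104 Hz, 136 Hz.
k=3: 164 Hz, 196 Hz.
k=4: 224 Hz, 256 Hz.
Within [80 Hz, 164 Hz]: 104 Hz, 136 Hz, 164 Hz.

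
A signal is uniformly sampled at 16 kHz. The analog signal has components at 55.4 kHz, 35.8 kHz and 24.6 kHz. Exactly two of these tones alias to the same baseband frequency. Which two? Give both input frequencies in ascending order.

24.6 kHz, 55.4 kHz

fs/2 = 8 kHz.
55.4 kHz mod fs = 7.4 kHz.
7.4 kHz ≤ fs/2 = 8 kHz, appears at 7.4 kHz.
35.8 kHz mod fs = 3.8 kHz.
3.8 kHz ≤ fs/2 = 8 kHz, appears at 3.8 kHz.
24.6 kHz mod fs = 8.6 kHz.
8.6 kHz > fs/2 = 8 kHz, folds to fs − 8.6 kHz = 7.4 kHz.
24.6 kHz and 55.4 kHz both map to 7.4 kHz.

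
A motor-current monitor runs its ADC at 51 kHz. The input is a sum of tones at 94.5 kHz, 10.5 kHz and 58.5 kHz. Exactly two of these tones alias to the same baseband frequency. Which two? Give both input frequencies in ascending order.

58.5 kHz, 94.5 kHz

fs/2 = 25.5 kHz.
94.5 kHz mod fs = 43.5 kHz.
43.5 kHz > fs/2 = 25.5 kHz, folds to fs − 43.5 kHz = 7.5 kHz.
10.5 kHz ≤ fs/2 = 25.5 kHz, passes unchanged.
58.5 kHz mod fs = 7.5 kHz.
7.5 kHz ≤ fs/2 = 25.5 kHz, appears at 7.5 kHz.
58.5 kHz and 94.5 kHz both map to 7.5 kHz.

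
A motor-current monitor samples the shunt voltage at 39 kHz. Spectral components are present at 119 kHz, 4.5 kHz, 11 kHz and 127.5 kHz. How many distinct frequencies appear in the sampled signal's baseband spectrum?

4

fs/2 = 19.5 kHz.
119 kHz mod fs = 2 kHz.
2 kHz ≤ fs/2 = 19.5 kHz, appears at 2 kHz.
4.5 kHz ≤ fs/2 = 19.5 kHz, passes unchanged.
11 kHz ≤ fs/2 = 19.5 kHz, passes unchanged.
127.5 kHz mod fs = 10.5 kHz.
10.5 kHz ≤ fs/2 = 19.5 kHz, appears at 10.5 kHz.
Distinct values: {2 kHz, 4.5 kHz, 10.5 kHz, 11 kHz} → 4.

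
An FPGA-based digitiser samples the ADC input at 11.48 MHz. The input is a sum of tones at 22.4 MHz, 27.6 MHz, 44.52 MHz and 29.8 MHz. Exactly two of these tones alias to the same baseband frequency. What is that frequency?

4.64 MHz

fs/2 = 5.74 MHz.
22.4 MHz mod fs = 10.92 MHz.
10.92 MHz > fs/2 = 5.74 MHz, folds to fs − 10.92 MHz = 0.56 MHz.
27.6 MHz mod fs = 4.64 MHz.
4.64 MHz ≤ fs/2 = 5.74 MHz, appears at 4.64 MHz.
44.52 MHz mod fs = 10.08 MHz.
10.08 MHz > fs/2 = 5.74 MHz, folds to fs − 10.08 MHz = 1.4 MHz.
29.8 MHz mod fs = 6.84 MHz.
6.84 MHz > fs/2 = 5.74 MHz, folds to fs − 6.84 MHz = 4.64 MHz.
27.6 MHz and 29.8 MHz both map to 4.64 MHz.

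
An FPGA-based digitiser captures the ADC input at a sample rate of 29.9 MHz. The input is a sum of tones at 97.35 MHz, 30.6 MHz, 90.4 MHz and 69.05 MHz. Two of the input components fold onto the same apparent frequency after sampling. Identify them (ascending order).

fs/2 = 14.95 MHz.
97.35 MHz mod fs = 7.65 MHz.
7.65 MHz ≤ fs/2 = 14.95 MHz, appears at 7.65 MHz.
30.6 MHz mod fs = 0.7 MHz.
0.7 MHz ≤ fs/2 = 14.95 MHz, appears at 0.7 MHz.
90.4 MHz mod fs = 0.7 MHz.
0.7 MHz ≤ fs/2 = 14.95 MHz, appears at 0.7 MHz.
69.05 MHz mod fs = 9.25 MHz.
9.25 MHz ≤ fs/2 = 14.95 MHz, appears at 9.25 MHz.
30.6 MHz and 90.4 MHz both map to 0.7 MHz.

30.6 MHz, 90.4 MHz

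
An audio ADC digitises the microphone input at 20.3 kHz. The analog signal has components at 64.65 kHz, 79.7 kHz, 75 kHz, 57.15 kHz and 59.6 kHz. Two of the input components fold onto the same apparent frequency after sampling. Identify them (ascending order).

fs/2 = 10.15 kHz.
64.65 kHz mod fs = 3.75 kHz.
3.75 kHz ≤ fs/2 = 10.15 kHz, appears at 3.75 kHz.
79.7 kHz mod fs = 18.8 kHz.
18.8 kHz > fs/2 = 10.15 kHz, folds to fs − 18.8 kHz = 1.5 kHz.
75 kHz mod fs = 14.1 kHz.
14.1 kHz > fs/2 = 10.15 kHz, folds to fs − 14.1 kHz = 6.2 kHz.
57.15 kHz mod fs = 16.55 kHz.
16.55 kHz > fs/2 = 10.15 kHz, folds to fs − 16.55 kHz = 3.75 kHz.
59.6 kHz mod fs = 19 kHz.
19 kHz > fs/2 = 10.15 kHz, folds to fs − 19 kHz = 1.3 kHz.
57.15 kHz and 64.65 kHz both map to 3.75 kHz.

57.15 kHz, 64.65 kHz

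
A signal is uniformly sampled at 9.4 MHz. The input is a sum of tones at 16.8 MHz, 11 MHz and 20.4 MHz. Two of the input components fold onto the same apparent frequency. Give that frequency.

1.6 MHz

fs/2 = 4.7 MHz.
16.8 MHz mod fs = 7.4 MHz.
7.4 MHz > fs/2 = 4.7 MHz, folds to fs − 7.4 MHz = 2 MHz.
11 MHz mod fs = 1.6 MHz.
1.6 MHz ≤ fs/2 = 4.7 MHz, appears at 1.6 MHz.
20.4 MHz mod fs = 1.6 MHz.
1.6 MHz ≤ fs/2 = 4.7 MHz, appears at 1.6 MHz.
11 MHz and 20.4 MHz both map to 1.6 MHz.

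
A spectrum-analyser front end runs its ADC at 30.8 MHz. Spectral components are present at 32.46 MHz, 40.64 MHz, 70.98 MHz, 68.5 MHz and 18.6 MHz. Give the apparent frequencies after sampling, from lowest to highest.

fs/2 = 15.4 MHz.
32.46 MHz mod fs = 1.66 MHz.
1.66 MHz ≤ fs/2 = 15.4 MHz, appears at 1.66 MHz.
40.64 MHz mod fs = 9.84 MHz.
9.84 MHz ≤ fs/2 = 15.4 MHz, appears at 9.84 MHz.
70.98 MHz mod fs = 9.38 MHz.
9.38 MHz ≤ fs/2 = 15.4 MHz, appears at 9.38 MHz.
68.5 MHz mod fs = 6.9 MHz.
6.9 MHz ≤ fs/2 = 15.4 MHz, appears at 6.9 MHz.
18.6 MHz > fs/2 = 15.4 MHz, folds to fs − 18.6 MHz = 12.2 MHz.
Distinct values: {1.66 MHz, 6.9 MHz, 9.38 MHz, 9.84 MHz, 12.2 MHz}.

1.66 MHz, 6.9 MHz, 9.38 MHz, 9.84 MHz, 12.2 MHz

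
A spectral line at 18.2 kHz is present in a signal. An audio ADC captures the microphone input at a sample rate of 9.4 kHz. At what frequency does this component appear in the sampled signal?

0.6 kHz

18.2 kHz mod fs = 8.8 kHz.
8.8 kHz > fs/2 = 4.7 kHz, folds to fs − 8.8 kHz = 0.6 kHz.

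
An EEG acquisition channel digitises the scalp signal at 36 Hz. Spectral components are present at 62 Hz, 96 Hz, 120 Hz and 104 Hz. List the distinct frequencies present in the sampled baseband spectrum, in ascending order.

fs/2 = 18 Hz.
62 Hz mod fs = 26 Hz.
26 Hz > fs/2 = 18 Hz, folds to fs − 26 Hz = 10 Hz.
96 Hz mod fs = 24 Hz.
24 Hz > fs/2 = 18 Hz, folds to fs − 24 Hz = 12 Hz.
120 Hz mod fs = 12 Hz.
12 Hz ≤ fs/2 = 18 Hz, appears at 12 Hz.
104 Hz mod fs = 32 Hz.
32 Hz > fs/2 = 18 Hz, folds to fs − 32 Hz = 4 Hz.
Distinct values: {4 Hz, 10 Hz, 12 Hz}.

4 Hz, 10 Hz, 12 Hz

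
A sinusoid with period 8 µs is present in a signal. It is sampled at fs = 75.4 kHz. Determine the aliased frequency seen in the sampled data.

25.8 kHz

T = 8 µs → f = 1/T = 125 kHz.
125 kHz mod fs = 49.6 kHz.
49.6 kHz > fs/2 = 37.7 kHz, folds to fs − 49.6 kHz = 25.8 kHz.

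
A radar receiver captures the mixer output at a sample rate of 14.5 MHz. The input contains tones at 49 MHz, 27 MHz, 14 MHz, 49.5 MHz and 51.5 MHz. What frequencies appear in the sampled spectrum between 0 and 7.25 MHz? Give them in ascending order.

0.5 MHz, 2 MHz, 5.5 MHz, 6 MHz, 6.5 MHz

fs/2 = 7.25 MHz.
49 MHz mod fs = 5.5 MHz.
5.5 MHz ≤ fs/2 = 7.25 MHz, appears at 5.5 MHz.
27 MHz mod fs = 12.5 MHz.
12.5 MHz > fs/2 = 7.25 MHz, folds to fs − 12.5 MHz = 2 MHz.
14 MHz > fs/2 = 7.25 MHz, folds to fs − 14 MHz = 0.5 MHz.
49.5 MHz mod fs = 6 MHz.
6 MHz ≤ fs/2 = 7.25 MHz, appears at 6 MHz.
51.5 MHz mod fs = 8 MHz.
8 MHz > fs/2 = 7.25 MHz, folds to fs − 8 MHz = 6.5 MHz.
Distinct values: {0.5 MHz, 2 MHz, 5.5 MHz, 6 MHz, 6.5 MHz}.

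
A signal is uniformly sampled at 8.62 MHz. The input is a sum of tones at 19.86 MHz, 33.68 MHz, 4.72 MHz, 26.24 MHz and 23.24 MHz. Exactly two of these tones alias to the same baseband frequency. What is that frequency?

2.62 MHz

fs/2 = 4.31 MHz.
19.86 MHz mod fs = 2.62 MHz.
2.62 MHz ≤ fs/2 = 4.31 MHz, appears at 2.62 MHz.
33.68 MHz mod fs = 7.82 MHz.
7.82 MHz > fs/2 = 4.31 MHz, folds to fs − 7.82 MHz = 0.8 MHz.
4.72 MHz > fs/2 = 4.31 MHz, folds to fs − 4.72 MHz = 3.9 MHz.
26.24 MHz mod fs = 0.38 MHz.
0.38 MHz ≤ fs/2 = 4.31 MHz, appears at 0.38 MHz.
23.24 MHz mod fs = 6 MHz.
6 MHz > fs/2 = 4.31 MHz, folds to fs − 6 MHz = 2.62 MHz.
19.86 MHz and 23.24 MHz both map to 2.62 MHz.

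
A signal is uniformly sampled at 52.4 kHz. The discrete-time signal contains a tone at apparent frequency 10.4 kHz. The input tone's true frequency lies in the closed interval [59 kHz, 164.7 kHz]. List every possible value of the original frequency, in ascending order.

62.8 kHz, 94.4 kHz, 115.2 kHz, 146.8 kHz

Frequencies that alias to 10.4 kHz are k·fs ± 10.4 kHz for integer k ≥ 0.
k=0: 10.4 kHz.
k=1: 42 kHz, 62.8 kHz.
k=2: 94.4 kHz, 115.2 kHz.
k=3: 146.8 kHz, 167.6 kHz.
k=4: 199.2 kHz, 220 kHz.
Within [59 kHz, 164.7 kHz]: 62.8 kHz, 94.4 kHz, 115.2 kHz, 146.8 kHz.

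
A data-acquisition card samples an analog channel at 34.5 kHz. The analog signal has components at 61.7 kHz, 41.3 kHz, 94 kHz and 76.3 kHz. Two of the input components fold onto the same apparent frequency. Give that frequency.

7.3 kHz

fs/2 = 17.25 kHz.
61.7 kHz mod fs = 27.2 kHz.
27.2 kHz > fs/2 = 17.25 kHz, folds to fs − 27.2 kHz = 7.3 kHz.
41.3 kHz mod fs = 6.8 kHz.
6.8 kHz ≤ fs/2 = 17.25 kHz, appears at 6.8 kHz.
94 kHz mod fs = 25 kHz.
25 kHz > fs/2 = 17.25 kHz, folds to fs − 25 kHz = 9.5 kHz.
76.3 kHz mod fs = 7.3 kHz.
7.3 kHz ≤ fs/2 = 17.25 kHz, appears at 7.3 kHz.
61.7 kHz and 76.3 kHz both map to 7.3 kHz.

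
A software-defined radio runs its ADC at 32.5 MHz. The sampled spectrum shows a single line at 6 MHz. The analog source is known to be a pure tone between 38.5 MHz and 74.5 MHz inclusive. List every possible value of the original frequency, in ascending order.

38.5 MHz, 59 MHz, 71 MHz

Frequencies that alias to 6 MHz are k·fs ± 6 MHz for integer k ≥ 0.
k=0: 6 MHz.
k=1: 26.5 MHz, 38.5 MHz.
k=2: 59 MHz, 71 MHz.
k=3: 91.5 MHz, 103.5 MHz.
Within [38.5 MHz, 74.5 MHz]: 38.5 MHz, 59 MHz, 71 MHz.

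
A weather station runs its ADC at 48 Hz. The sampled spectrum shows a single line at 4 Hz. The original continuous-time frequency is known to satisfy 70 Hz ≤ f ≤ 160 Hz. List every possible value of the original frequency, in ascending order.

92 Hz, 100 Hz, 140 Hz, 148 Hz

Frequencies that alias to 4 Hz are k·fs ± 4 Hz for integer k ≥ 0.
k=0: 4 Hz.
k=1: 44 Hz, 52 Hz.
k=2: 92 Hz, 100 Hz.
k=3: 140 Hz, 148 Hz.
k=4: 188 Hz, 196 Hz.
Within [70 Hz, 160 Hz]: 92 Hz, 100 Hz, 140 Hz, 148 Hz.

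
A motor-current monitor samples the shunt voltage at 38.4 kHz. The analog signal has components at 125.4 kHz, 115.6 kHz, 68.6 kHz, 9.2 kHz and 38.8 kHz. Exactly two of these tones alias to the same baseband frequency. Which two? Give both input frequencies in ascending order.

fs/2 = 19.2 kHz.
125.4 kHz mod fs = 10.2 kHz.
10.2 kHz ≤ fs/2 = 19.2 kHz, appears at 10.2 kHz.
115.6 kHz mod fs = 0.4 kHz.
0.4 kHz ≤ fs/2 = 19.2 kHz, appears at 0.4 kHz.
68.6 kHz mod fs = 30.2 kHz.
30.2 kHz > fs/2 = 19.2 kHz, folds to fs − 30.2 kHz = 8.2 kHz.
9.2 kHz ≤ fs/2 = 19.2 kHz, passes unchanged.
38.8 kHz mod fs = 0.4 kHz.
0.4 kHz ≤ fs/2 = 19.2 kHz, appears at 0.4 kHz.
38.8 kHz and 115.6 kHz both map to 0.4 kHz.

38.8 kHz, 115.6 kHz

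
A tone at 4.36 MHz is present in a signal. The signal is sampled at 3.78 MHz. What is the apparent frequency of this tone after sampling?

0.58 MHz

4.36 MHz mod fs = 0.58 MHz.
0.58 MHz ≤ fs/2 = 1.89 MHz, appears at 0.58 MHz.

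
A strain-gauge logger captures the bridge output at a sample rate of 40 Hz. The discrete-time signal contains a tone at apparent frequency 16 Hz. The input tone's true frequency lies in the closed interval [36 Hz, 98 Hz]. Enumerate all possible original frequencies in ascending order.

56 Hz, 64 Hz, 96 Hz

Frequencies that alias to 16 Hz are k·fs ± 16 Hz for integer k ≥ 0.
k=0: 16 Hz.
k=1: 24 Hz, 56 Hz.
k=2: 64 Hz, 96 Hz.
k=3: 104 Hz, 136 Hz.
Within [36 Hz, 98 Hz]: 56 Hz, 64 Hz, 96 Hz.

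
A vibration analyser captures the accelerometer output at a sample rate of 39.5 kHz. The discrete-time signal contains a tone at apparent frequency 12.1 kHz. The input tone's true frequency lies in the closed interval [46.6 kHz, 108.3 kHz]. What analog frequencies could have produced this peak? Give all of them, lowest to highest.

Frequencies that alias to 12.1 kHz are k·fs ± 12.1 kHz for integer k ≥ 0.
k=0: 12.1 kHz.
k=1: 27.4 kHz, 51.6 kHz.
k=2: 66.9 kHz, 91.1 kHz.
k=3: 106.4 kHz, 130.6 kHz.
k=4: 145.9 kHz, 170.1 kHz.
Within [46.6 kHz, 108.3 kHz]: 51.6 kHz, 66.9 kHz, 91.1 kHz, 106.4 kHz.

51.6 kHz, 66.9 kHz, 91.1 kHz, 106.4 kHz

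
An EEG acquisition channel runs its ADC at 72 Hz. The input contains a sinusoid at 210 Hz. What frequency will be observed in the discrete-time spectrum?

210 Hz mod fs = 66 Hz.
66 Hz > fs/2 = 36 Hz, folds to fs − 66 Hz = 6 Hz.

6 Hz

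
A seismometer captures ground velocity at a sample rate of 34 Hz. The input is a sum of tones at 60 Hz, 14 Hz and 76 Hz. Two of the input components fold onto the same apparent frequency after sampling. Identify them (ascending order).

60 Hz, 76 Hz

fs/2 = 17 Hz.
60 Hz mod fs = 26 Hz.
26 Hz > fs/2 = 17 Hz, folds to fs − 26 Hz = 8 Hz.
14 Hz ≤ fs/2 = 17 Hz, passes unchanged.
76 Hz mod fs = 8 Hz.
8 Hz ≤ fs/2 = 17 Hz, appears at 8 Hz.
60 Hz and 76 Hz both map to 8 Hz.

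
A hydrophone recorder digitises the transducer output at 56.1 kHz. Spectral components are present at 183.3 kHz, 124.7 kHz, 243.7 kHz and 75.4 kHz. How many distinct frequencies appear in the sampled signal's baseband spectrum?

3

fs/2 = 28.05 kHz.
183.3 kHz mod fs = 15 kHz.
15 kHz ≤ fs/2 = 28.05 kHz, appears at 15 kHz.
124.7 kHz mod fs = 12.5 kHz.
12.5 kHz ≤ fs/2 = 28.05 kHz, appears at 12.5 kHz.
243.7 kHz mod fs = 19.3 kHz.
19.3 kHz ≤ fs/2 = 28.05 kHz, appears at 19.3 kHz.
75.4 kHz mod fs = 19.3 kHz.
19.3 kHz ≤ fs/2 = 28.05 kHz, appears at 19.3 kHz.
Distinct values: {12.5 kHz, 15 kHz, 19.3 kHz} → 3.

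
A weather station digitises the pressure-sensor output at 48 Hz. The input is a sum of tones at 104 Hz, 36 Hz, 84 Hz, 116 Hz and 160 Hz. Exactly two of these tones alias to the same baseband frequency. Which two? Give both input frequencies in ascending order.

fs/2 = 24 Hz.
104 Hz mod fs = 8 Hz.
8 Hz ≤ fs/2 = 24 Hz, appears at 8 Hz.
36 Hz > fs/2 = 24 Hz, folds to fs − 36 Hz = 12 Hz.
84 Hz mod fs = 36 Hz.
36 Hz > fs/2 = 24 Hz, folds to fs − 36 Hz = 12 Hz.
116 Hz mod fs = 20 Hz.
20 Hz ≤ fs/2 = 24 Hz, appears at 20 Hz.
160 Hz mod fs = 16 Hz.
16 Hz ≤ fs/2 = 24 Hz, appears at 16 Hz.
36 Hz and 84 Hz both map to 12 Hz.

36 Hz, 84 Hz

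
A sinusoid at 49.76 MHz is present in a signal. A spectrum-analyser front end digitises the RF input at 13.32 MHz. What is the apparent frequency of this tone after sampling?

49.76 MHz mod fs = 9.8 MHz.
9.8 MHz > fs/2 = 6.66 MHz, folds to fs − 9.8 MHz = 3.52 MHz.

3.52 MHz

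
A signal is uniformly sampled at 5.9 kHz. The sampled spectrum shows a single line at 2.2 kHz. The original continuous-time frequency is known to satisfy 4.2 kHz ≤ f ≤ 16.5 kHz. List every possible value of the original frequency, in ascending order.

8.1 kHz, 9.6 kHz, 14 kHz, 15.5 kHz

Frequencies that alias to 2.2 kHz are k·fs ± 2.2 kHz for integer k ≥ 0.
k=0: 2.2 kHz.
k=1: 3.7 kHz, 8.1 kHz.
k=2: 9.6 kHz, 14 kHz.
k=3: 15.5 kHz, 19.9 kHz.
k=4: 21.4 kHz, 25.8 kHz.
Within [4.2 kHz, 16.5 kHz]: 8.1 kHz, 9.6 kHz, 14 kHz, 15.5 kHz.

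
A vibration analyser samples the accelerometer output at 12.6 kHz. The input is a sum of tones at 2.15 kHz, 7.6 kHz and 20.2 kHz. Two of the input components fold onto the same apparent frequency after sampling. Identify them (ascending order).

7.6 kHz, 20.2 kHz

fs/2 = 6.3 kHz.
2.15 kHz ≤ fs/2 = 6.3 kHz, passes unchanged.
7.6 kHz > fs/2 = 6.3 kHz, folds to fs − 7.6 kHz = 5 kHz.
20.2 kHz mod fs = 7.6 kHz.
7.6 kHz > fs/2 = 6.3 kHz, folds to fs − 7.6 kHz = 5 kHz.
7.6 kHz and 20.2 kHz both map to 5 kHz.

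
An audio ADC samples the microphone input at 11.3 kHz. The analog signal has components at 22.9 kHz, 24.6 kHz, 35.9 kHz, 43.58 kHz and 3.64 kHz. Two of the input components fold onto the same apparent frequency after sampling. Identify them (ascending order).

24.6 kHz, 35.9 kHz

fs/2 = 5.65 kHz.
22.9 kHz mod fs = 0.3 kHz.
0.3 kHz ≤ fs/2 = 5.65 kHz, appears at 0.3 kHz.
24.6 kHz mod fs = 2 kHz.
2 kHz ≤ fs/2 = 5.65 kHz, appears at 2 kHz.
35.9 kHz mod fs = 2 kHz.
2 kHz ≤ fs/2 = 5.65 kHz, appears at 2 kHz.
43.58 kHz mod fs = 9.68 kHz.
9.68 kHz > fs/2 = 5.65 kHz, folds to fs − 9.68 kHz = 1.62 kHz.
3.64 kHz ≤ fs/2 = 5.65 kHz, passes unchanged.
24.6 kHz and 35.9 kHz both map to 2 kHz.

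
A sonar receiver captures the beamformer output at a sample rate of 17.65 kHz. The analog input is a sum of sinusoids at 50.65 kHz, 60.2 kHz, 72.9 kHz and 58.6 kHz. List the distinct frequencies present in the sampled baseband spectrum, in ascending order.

fs/2 = 8.825 kHz.
50.65 kHz mod fs = 15.35 kHz.
15.35 kHz > fs/2 = 8.825 kHz, folds to fs − 15.35 kHz = 2.3 kHz.
60.2 kHz mod fs = 7.25 kHz.
7.25 kHz ≤ fs/2 = 8.825 kHz, appears at 7.25 kHz.
72.9 kHz mod fs = 2.3 kHz.
2.3 kHz ≤ fs/2 = 8.825 kHz, appears at 2.3 kHz.
58.6 kHz mod fs = 5.65 kHz.
5.65 kHz ≤ fs/2 = 8.825 kHz, appears at 5.65 kHz.
Distinct values: {2.3 kHz, 5.65 kHz, 7.25 kHz}.

2.3 kHz, 5.65 kHz, 7.25 kHz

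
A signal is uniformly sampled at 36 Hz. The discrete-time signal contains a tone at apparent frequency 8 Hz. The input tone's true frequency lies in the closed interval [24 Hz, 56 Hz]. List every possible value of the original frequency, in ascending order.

Frequencies that alias to 8 Hz are k·fs ± 8 Hz for integer k ≥ 0.
k=0: 8 Hz.
k=1: 28 Hz, 44 Hz.
k=2: 64 Hz, 80 Hz.
Within [24 Hz, 56 Hz]: 28 Hz, 44 Hz.

28 Hz, 44 Hz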